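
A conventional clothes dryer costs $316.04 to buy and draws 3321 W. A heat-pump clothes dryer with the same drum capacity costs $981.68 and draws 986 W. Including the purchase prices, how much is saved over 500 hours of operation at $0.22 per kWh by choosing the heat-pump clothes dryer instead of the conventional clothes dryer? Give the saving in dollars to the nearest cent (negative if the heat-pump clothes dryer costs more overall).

-$408.79

conventional clothes dryer: $316.04 + (3321/1000) kW × 500 h × $0.22 = $316.04 + $365.31 = $681.35
heat-pump clothes dryer: $981.68 + (986/1000) kW × 500 h × $0.22 = $981.68 + $108.46 = $1090.14
Saving = $681.35 − $1090.14 = −$408.79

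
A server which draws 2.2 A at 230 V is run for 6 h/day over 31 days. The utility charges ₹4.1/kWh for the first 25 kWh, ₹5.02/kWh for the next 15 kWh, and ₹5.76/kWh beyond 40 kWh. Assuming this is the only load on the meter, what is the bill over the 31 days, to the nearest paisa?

Power = 2.2 A × 230 V = 506 W = 0.506 kW
Runtime = 6 h/day × 31 days = 186 h
Energy = 0.506 kW × 186 h = 94.116 kWh
Tier 1 (0–25 kWh): 25 × ₹4.1 = ₹102.5
Tier 2 (25–40 kWh): 15 × ₹5.02 = ₹75.3
Above 40 kWh: 54.116 × ₹5.76 = ₹311.70816
Bill = ₹489.51

₹489.51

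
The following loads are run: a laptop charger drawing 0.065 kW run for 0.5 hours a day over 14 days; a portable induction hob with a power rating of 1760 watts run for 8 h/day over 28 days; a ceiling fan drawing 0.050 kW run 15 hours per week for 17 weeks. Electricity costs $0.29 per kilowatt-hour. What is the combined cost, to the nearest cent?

$118.16

laptop charger: Runtime = 0.5 h/day × 14 days = 7 h
laptop charger: 0.065 kW × 7 h = 0.455 kWh
portable induction hob: Runtime = 8 h/day × 28 days = 224 h
portable induction hob: 1.76 kW × 224 h = 394.24 kWh
ceiling fan: Runtime = 15 h/week × 17 weeks = 255 h
ceiling fan: 0.05 kW × 255 h = 12.75 kWh
Total energy = 407.445 kWh
Cost = 407.445 × $0.29 = $118.16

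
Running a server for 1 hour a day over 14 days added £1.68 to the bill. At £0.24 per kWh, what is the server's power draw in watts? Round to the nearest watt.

500 W

Energy = £1.68 ÷ £0.24/kWh = 7 kWh
Runtime = 1 h/day × 14 days = 14 h
Power = 7 kWh ÷ 14 h = 0.5 kW = 500 W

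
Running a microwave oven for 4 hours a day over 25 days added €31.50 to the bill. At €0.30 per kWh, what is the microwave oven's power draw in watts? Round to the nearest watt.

Energy = €31.50 ÷ €0.30/kWh = 105 kWh
Runtime = 4 h/day × 25 days = 100 h
Power = 105 kWh ÷ 100 h = 1.05 kW = 1050 W

1050 W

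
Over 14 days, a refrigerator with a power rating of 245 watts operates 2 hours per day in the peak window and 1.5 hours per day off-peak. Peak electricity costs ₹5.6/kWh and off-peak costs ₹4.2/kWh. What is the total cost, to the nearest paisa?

Peak energy = 0.245 kW × 2 h × 14 = 6.86 kWh
Off-peak energy = 0.245 kW × 1.5 h × 14 = 5.145 kWh
Cost = 6.86 × ₹5.6 + 5.145 × ₹4.2 = ₹38.416 + ₹21.609 = ₹60.03

₹60.03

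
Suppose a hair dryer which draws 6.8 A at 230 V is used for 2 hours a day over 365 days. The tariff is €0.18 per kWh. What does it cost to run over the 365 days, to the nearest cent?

Power = 6.8 A × 230 V = 1564 W = 1.564 kW
Runtime = 2 h/day × 365 days = 730 h
Energy = 1.564 kW × 730 h = 1141.72 kWh
Cost = 1141.72 kWh × €0.18/kWh = €205.51

€205.51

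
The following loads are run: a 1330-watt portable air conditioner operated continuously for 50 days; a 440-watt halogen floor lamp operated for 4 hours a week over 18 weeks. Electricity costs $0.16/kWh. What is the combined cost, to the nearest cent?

$260.43

portable air conditioner: Runtime = 24 h × 50 = 1200 h
portable air conditioner: 1.33 kW × 1200 h = 1596 kWh
halogen floor lamp: Runtime = 4 h/week × 18 weeks = 72 h
halogen floor lamp: 0.44 kW × 72 h = 31.68 kWh
Total energy = 1627.68 kWh
Cost = 1627.68 × $0.16 = $260.43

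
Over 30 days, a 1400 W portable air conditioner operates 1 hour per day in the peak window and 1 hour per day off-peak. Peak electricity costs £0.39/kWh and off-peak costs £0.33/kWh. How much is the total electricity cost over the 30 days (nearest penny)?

£30.24

Peak energy = 1.4 kW × 1 h × 30 = 42 kWh
Off-peak energy = 1.4 kW × 1 h × 30 = 42 kWh
Cost = 42 × £0.39 + 42 × £0.33 = £16.38 + £13.86 = £30.24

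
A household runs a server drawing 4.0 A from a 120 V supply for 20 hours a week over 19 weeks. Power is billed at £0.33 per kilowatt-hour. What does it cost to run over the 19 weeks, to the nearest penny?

£60.19

Power = 4.0 A × 120 V = 480 W = 0.48 kW
Runtime = 20 h/week × 19 weeks = 380 h
Energy = 0.48 kW × 380 h = 182.4 kWh
Cost = 182.4 kWh × £0.33/kWh = £60.19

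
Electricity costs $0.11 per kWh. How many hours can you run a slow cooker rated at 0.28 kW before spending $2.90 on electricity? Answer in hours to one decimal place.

94.2 h

Energy available = $2.90 ÷ $0.11/kWh = 26.3636 kWh
Hours = 26.3636 kWh ÷ 0.28 kW = 94.2 h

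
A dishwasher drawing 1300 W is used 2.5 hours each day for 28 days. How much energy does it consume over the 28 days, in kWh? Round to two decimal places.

91.00 kWh

Runtime = 2.5 h/day × 28 days = 70 h
Energy = 1.3 kW × 70 h = 91 kWh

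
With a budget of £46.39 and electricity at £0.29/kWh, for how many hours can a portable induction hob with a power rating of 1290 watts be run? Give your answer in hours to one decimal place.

Energy available = £46.39 ÷ £0.29/kWh = 159.9655 kWh
Hours = 159.9655 kWh ÷ 1.29 kW = 124.0 h

124.0 h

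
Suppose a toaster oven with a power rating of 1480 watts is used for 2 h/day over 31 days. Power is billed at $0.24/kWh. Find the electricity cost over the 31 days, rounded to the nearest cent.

Runtime = 2 h/day × 31 days = 62 h
Energy = 1.48 kW × 62 h = 91.76 kWh
Cost = 91.76 kWh × $0.24/kWh = $22.02

$22.02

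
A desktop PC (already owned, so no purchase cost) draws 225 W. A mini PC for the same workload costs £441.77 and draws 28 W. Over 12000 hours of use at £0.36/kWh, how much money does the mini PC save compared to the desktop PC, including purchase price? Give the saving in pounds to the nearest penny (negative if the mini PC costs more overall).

desktop PC: £0.00 + (225/1000) kW × 12000 h × £0.36 = £0.00 + £972 = £972
mini PC: £441.77 + (28/1000) kW × 12000 h × £0.36 = £441.77 + £120.96 = £562.73
Saving = £972 − £562.73 = £409.27

£409.27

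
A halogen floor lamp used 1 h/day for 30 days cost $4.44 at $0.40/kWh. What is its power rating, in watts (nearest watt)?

Energy = $4.44 ÷ $0.40/kWh = 11.1 kWh
Runtime = 1 h/day × 30 days = 30 h
Power = 11.1 kWh ÷ 30 h = 0.37 kW = 370 W

370 W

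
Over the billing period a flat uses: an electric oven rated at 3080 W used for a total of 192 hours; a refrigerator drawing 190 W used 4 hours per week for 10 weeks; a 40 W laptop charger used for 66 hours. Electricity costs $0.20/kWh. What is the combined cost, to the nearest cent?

$120.32

electric oven: 3.08 kW × 192 h = 591.36 kWh
refrigerator: Runtime = 4 h/week × 10 weeks = 40 h
refrigerator: 0.19 kW × 40 h = 7.6 kWh
laptop charger: 0.04 kW × 66 h = 2.64 kWh
Total energy = 601.6 kWh
Cost = 601.6 × $0.20 = $120.32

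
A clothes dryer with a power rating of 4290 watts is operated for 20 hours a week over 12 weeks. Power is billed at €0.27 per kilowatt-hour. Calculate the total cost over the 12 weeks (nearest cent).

€277.99

Runtime = 20 h/week × 12 weeks = 240 h
Energy = 4.29 kW × 240 h = 1029.6 kWh
Cost = 1029.6 kWh × €0.27/kWh = €277.99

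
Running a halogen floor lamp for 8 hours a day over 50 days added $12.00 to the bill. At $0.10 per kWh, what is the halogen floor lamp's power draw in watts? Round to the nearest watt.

Energy = $12.00 ÷ $0.10/kWh = 120 kWh
Runtime = 8 h/day × 50 days = 400 h
Power = 120 kWh ÷ 400 h = 0.3 kW = 300 W

300 W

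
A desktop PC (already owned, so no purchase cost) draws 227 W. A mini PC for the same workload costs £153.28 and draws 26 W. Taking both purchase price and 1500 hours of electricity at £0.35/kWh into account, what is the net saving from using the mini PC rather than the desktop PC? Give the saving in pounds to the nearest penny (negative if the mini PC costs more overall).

desktop PC: £0.00 + (227/1000) kW × 1500 h × £0.35 = £0.00 + £119.175 = £119.175
mini PC: £153.28 + (26/1000) kW × 1500 h × £0.35 = £153.28 + £13.65 = £166.93
Saving = £119.175 − £166.93 = −£47.755 → -£47.76

-£47.76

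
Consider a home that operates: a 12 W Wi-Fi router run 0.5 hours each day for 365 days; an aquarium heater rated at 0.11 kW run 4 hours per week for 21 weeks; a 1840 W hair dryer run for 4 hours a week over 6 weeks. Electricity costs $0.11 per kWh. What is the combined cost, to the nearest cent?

$6.11

Wi-Fi router: Runtime = 0.5 h/day × 365 days = 182.5 h
Wi-Fi router: 0.012 kW × 182.5 h = 2.19 kWh
aquarium heater: Runtime = 4 h/week × 21 weeks = 84 h
aquarium heater: 0.11 kW × 84 h = 9.24 kWh
hair dryer: Runtime = 4 h/week × 6 weeks = 24 h
hair dryer: 1.84 kW × 24 h = 44.16 kWh
Total energy = 55.59 kWh
Cost = 55.59 × $0.11 = $6.11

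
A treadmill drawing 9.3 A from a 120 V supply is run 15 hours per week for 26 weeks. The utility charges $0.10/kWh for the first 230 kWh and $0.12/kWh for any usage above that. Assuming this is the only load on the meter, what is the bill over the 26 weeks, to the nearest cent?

Power = 9.3 A × 120 V = 1116 W = 1.116 kW
Runtime = 15 h/week × 26 weeks = 390 h
Energy = 1.116 kW × 390 h = 435.24 kWh
Tier 1 (0–230 kWh): 230 × $0.10 = $23
Above 230 kWh: 205.24 × $0.12 = $24.6288
Bill = $47.63

$47.63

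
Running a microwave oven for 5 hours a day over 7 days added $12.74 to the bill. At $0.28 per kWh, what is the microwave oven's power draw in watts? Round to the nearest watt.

Energy = $12.74 ÷ $0.28/kWh = 45.5 kWh
Runtime = 5 h/day × 7 days = 35 h
Power = 45.5 kWh ÷ 35 h = 1.3 kW = 1300 W

1300 W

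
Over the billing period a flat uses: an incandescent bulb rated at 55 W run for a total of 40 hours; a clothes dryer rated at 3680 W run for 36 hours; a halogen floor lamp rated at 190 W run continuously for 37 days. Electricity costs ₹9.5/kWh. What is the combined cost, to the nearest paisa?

incandescent bulb: 0.055 kW × 40 h = 2.2 kWh
clothes dryer: 3.68 kW × 36 h = 132.48 kWh
halogen floor lamp: Runtime = 24 h × 37 = 888 h
halogen floor lamp: 0.19 kW × 888 h = 168.72 kWh
Total energy = 303.4 kWh
Cost = 303.4 × ₹9.5 = ₹2882.30

₹2882.30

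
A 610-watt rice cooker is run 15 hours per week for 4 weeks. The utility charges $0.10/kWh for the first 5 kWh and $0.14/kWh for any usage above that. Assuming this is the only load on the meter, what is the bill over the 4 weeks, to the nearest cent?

$4.92

Runtime = 15 h/week × 4 weeks = 60 h
Energy = 0.61 kW × 60 h = 36.6 kWh
Tier 1 (0–5 kWh): 5 × $0.10 = $0.5
Above 5 kWh: 31.6 × $0.14 = $4.424
Bill = $4.92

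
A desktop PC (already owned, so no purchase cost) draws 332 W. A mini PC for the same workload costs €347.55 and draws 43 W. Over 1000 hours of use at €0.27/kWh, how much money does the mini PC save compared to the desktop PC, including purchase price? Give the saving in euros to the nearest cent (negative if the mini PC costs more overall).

desktop PC: €0.00 + (332/1000) kW × 1000 h × €0.27 = €0.00 + €89.64 = €89.64
mini PC: €347.55 + (43/1000) kW × 1000 h × €0.27 = €347.55 + €11.61 = €359.16
Saving = €89.64 − €359.16 = −€269.52

-€269.52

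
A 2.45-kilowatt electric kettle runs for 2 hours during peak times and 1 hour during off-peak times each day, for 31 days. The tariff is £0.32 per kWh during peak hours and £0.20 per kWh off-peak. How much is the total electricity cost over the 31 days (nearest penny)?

£63.80

Peak energy = 2.45 kW × 2 h × 31 = 151.9 kWh
Off-peak energy = 2.45 kW × 1 h × 31 = 75.95 kWh
Cost = 151.9 × £0.32 + 75.95 × £0.20 = £48.608 + £15.19 = £63.80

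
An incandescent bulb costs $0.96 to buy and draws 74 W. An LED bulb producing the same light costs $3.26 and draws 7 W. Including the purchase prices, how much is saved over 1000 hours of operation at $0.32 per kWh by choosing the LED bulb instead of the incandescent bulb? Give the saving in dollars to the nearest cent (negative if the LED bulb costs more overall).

incandescent bulb: $0.96 + (74/1000) kW × 1000 h × $0.32 = $0.96 + $23.68 = $24.64
LED bulb: $3.26 + (7/1000) kW × 1000 h × $0.32 = $3.26 + $2.24 = $5.5
Saving = $24.64 − $5.5 = $19.14

$19.14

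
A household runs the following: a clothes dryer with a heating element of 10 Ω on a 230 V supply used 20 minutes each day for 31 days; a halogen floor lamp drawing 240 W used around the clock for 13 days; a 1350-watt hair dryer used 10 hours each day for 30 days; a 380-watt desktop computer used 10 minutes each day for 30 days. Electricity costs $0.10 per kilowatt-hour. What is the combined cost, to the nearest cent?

clothes dryer: Power = V²/R = 230²/10 = 5290 W = 5.29 kW
clothes dryer: Runtime = 20 min × 31 = 620 min = 10.333333… h
clothes dryer: 5.29 kW × 10.333333… h = 54.663333… kWh
halogen floor lamp: Runtime = 24 h × 13 = 312 h
halogen floor lamp: 0.24 kW × 312 h = 74.88 kWh
hair dryer: Runtime = 10 h/day × 30 days = 300 h
hair dryer: 1.35 kW × 300 h = 405 kWh
desktop computer: Runtime = 10 min × 30 = 300 min = 5 h
desktop computer: 0.38 kW × 5 h = 1.9 kWh
Total energy = 536.443333… kWh
Cost = 536.443333… × $0.10 = $53.64

$53.64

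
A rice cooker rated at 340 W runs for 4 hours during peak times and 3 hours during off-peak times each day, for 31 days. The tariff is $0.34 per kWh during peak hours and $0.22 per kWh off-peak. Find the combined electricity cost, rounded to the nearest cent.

Peak energy = 0.34 kW × 4 h × 31 = 42.16 kWh
Off-peak energy = 0.34 kW × 3 h × 31 = 31.62 kWh
Cost = 42.16 × $0.34 + 31.62 × $0.22 = $14.3344 + $6.9564 = $21.29

$21.29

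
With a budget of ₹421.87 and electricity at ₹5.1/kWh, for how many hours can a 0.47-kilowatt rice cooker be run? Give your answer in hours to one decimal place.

176.0 h

Energy available = ₹421.87 ÷ ₹5.1/kWh = 82.7196 kWh
Hours = 82.7196 kWh ÷ 0.47 kW = 176.0 h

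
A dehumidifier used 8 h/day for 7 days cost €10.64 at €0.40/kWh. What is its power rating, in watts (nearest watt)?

Energy = €10.64 ÷ €0.40/kWh = 26.6 kWh
Runtime = 8 h/day × 7 days = 56 h
Power = 26.6 kWh ÷ 56 h = 0.475 kW = 475 W

475 W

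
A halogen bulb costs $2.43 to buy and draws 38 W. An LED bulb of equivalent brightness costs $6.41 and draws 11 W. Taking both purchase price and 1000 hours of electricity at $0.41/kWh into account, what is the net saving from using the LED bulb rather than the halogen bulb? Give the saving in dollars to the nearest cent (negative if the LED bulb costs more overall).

halogen bulb: $2.43 + (38/1000) kW × 1000 h × $0.41 = $2.43 + $15.58 = $18.01
LED bulb: $6.41 + (11/1000) kW × 1000 h × $0.41 = $6.41 + $4.51 = $10.92
Saving = $18.01 − $10.92 = $7.09

$7.09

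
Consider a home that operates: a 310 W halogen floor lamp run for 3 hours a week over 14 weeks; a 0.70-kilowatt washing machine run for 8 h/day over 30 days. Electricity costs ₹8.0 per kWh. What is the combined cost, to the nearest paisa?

halogen floor lamp: Runtime = 3 h/week × 14 weeks = 42 h
halogen floor lamp: 0.31 kW × 42 h = 13.02 kWh
washing machine: Runtime = 8 h/day × 30 days = 240 h
washing machine: 0.7 kW × 240 h = 168 kWh
Total energy = 181.02 kWh
Cost = 181.02 × ₹8.0 = ₹1448.16

₹1448.16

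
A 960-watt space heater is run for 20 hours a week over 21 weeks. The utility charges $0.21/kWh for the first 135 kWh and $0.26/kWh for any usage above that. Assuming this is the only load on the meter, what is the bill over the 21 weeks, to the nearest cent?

Runtime = 20 h/week × 21 weeks = 420 h
Energy = 0.96 kW × 420 h = 403.2 kWh
Tier 1 (0–135 kWh): 135 × $0.21 = $28.35
Above 135 kWh: 268.2 × $0.26 = $69.732
Bill = $98.08

$98.08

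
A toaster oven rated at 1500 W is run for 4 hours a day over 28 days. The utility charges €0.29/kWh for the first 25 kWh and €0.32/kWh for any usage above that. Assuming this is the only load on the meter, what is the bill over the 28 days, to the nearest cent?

€53.01

Runtime = 4 h/day × 28 days = 112 h
Energy = 1.5 kW × 112 h = 168 kWh
Tier 1 (0–25 kWh): 25 × €0.29 = €7.25
Above 25 kWh: 143 × €0.32 = €45.76
Bill = €53.01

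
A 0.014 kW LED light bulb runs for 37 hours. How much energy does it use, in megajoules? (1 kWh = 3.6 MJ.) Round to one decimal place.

Energy = 0.014 kW × 37 h = 0.518 kWh
= 0.518 × 3.6 MJ = 1.9 MJ

1.9 MJ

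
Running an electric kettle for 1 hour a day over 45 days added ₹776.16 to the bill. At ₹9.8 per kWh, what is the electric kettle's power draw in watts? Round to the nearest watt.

1760 W

Energy = ₹776.16 ÷ ₹9.8/kWh = 79.2 kWh
Runtime = 1 h/day × 45 days = 45 h
Power = 79.2 kWh ÷ 45 h = 1.76 kW = 1760 W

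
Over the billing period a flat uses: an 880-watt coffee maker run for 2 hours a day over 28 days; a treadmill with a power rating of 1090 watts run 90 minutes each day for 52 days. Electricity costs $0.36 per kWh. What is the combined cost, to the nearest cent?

coffee maker: Runtime = 2 h/day × 28 days = 56 h
coffee maker: 0.88 kW × 56 h = 49.28 kWh
treadmill: Runtime = 90 min × 52 = 4680 min = 78 h
treadmill: 1.09 kW × 78 h = 85.02 kWh
Total energy = 134.3 kWh
Cost = 134.3 × $0.36 = $48.35

$48.35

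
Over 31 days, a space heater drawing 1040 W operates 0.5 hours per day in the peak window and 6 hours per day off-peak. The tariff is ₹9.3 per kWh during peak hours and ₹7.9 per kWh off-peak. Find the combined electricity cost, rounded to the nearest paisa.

₹1678.09

Peak energy = 1.04 kW × 0.5 h × 31 = 16.12 kWh
Off-peak energy = 1.04 kW × 6 h × 31 = 193.44 kWh
Cost = 16.12 × ₹9.3 + 193.44 × ₹7.9 = ₹149.916 + ₹1528.176 = ₹1678.09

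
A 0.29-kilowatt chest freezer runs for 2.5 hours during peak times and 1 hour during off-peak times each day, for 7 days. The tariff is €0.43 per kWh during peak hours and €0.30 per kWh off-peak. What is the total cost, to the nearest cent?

Peak energy = 0.29 kW × 2.5 h × 7 = 5.075 kWh
Off-peak energy = 0.29 kW × 1 h × 7 = 2.03 kWh
Cost = 5.075 × €0.43 + 2.03 × €0.30 = €2.18225 + €0.609 = €2.79

€2.79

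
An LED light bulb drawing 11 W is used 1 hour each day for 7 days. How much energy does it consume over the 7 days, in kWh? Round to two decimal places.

Runtime = 1 h/day × 7 days = 7 h
Energy = 0.011 kW × 7 h = 0.077 kWh ≈ 0.08 kWh

0.08 kWh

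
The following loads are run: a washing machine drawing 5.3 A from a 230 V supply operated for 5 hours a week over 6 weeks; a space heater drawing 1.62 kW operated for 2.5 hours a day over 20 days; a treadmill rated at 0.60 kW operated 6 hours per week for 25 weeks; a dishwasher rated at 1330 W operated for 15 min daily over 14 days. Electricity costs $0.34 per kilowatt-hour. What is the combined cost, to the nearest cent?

washing machine: Power = 5.3 A × 230 V = 1219 W = 1.219 kW
washing machine: Runtime = 5 h/week × 6 weeks = 30 h
washing machine: 1.219 kW × 30 h = 36.57 kWh
space heater: Runtime = 2.5 h/day × 20 days = 50 h
space heater: 1.62 kW × 50 h = 81 kWh
treadmill: Runtime = 6 h/week × 25 weeks = 150 h
treadmill: 0.6 kW × 150 h = 90 kWh
dishwasher: Runtime = 15 min × 14 = 210 min = 3.5 h
dishwasher: 1.33 kW × 3.5 h = 4.655 kWh
Total energy = 212.225 kWh
Cost = 212.225 × $0.34 = $72.16

$72.16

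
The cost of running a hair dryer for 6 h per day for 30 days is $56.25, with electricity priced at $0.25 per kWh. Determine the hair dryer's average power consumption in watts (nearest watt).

1250 W

Energy = $56.25 ÷ $0.25/kWh = 225 kWh
Runtime = 6 h/day × 30 days = 180 h
Power = 225 kWh ÷ 180 h = 1.25 kW = 1250 W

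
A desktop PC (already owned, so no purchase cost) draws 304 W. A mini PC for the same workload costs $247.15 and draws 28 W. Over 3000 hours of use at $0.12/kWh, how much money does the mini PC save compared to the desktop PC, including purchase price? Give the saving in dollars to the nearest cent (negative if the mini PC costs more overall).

desktop PC: $0.00 + (304/1000) kW × 3000 h × $0.12 = $0.00 + $109.44 = $109.44
mini PC: $247.15 + (28/1000) kW × 3000 h × $0.12 = $247.15 + $10.08 = $257.23
Saving = $109.44 − $257.23 = −$147.79

-$147.79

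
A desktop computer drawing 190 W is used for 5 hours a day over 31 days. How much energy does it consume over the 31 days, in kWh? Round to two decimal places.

Runtime = 5 h/day × 31 days = 155 h
Energy = 0.19 kW × 155 h = 29.45 kWh

29.45 kWh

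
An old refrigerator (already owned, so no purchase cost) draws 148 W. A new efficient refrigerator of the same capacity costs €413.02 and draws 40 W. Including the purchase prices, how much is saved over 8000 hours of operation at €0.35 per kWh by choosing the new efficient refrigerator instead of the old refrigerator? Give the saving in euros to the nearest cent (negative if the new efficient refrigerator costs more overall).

-€110.62

old refrigerator: €0.00 + (148/1000) kW × 8000 h × €0.35 = €0.00 + €414.4 = €414.4
new efficient refrigerator: €413.02 + (40/1000) kW × 8000 h × €0.35 = €413.02 + €112 = €525.02
Saving = €414.4 − €525.02 = −€110.62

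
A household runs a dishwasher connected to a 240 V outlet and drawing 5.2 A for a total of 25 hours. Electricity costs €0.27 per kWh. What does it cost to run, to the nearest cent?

€8.42

Power = 5.2 A × 240 V = 1248 W = 1.248 kW
Energy = 1.248 kW × 25 h = 31.2 kWh
Cost = 31.2 kWh × €0.27/kWh = €8.42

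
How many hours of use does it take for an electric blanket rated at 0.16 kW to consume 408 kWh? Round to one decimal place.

2550.0 h

Hours = 408 kWh ÷ 0.16 kW = 2550.0 h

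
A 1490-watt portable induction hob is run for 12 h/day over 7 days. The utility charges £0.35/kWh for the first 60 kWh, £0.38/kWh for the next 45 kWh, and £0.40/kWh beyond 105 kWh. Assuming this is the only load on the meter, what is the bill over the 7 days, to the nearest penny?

£46.16

Runtime = 12 h/day × 7 days = 84 h
Energy = 1.49 kW × 84 h = 125.16 kWh
Tier 1 (0–60 kWh): 60 × £0.35 = £21
Tier 2 (60–105 kWh): 45 × £0.38 = £17.1
Above 105 kWh: 20.16 × £0.40 = £8.064
Bill = £46.16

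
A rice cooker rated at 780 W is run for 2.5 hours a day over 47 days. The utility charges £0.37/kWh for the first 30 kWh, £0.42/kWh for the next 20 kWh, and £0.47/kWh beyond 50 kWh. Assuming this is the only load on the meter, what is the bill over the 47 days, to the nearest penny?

£39.08

Runtime = 2.5 h/day × 47 days = 117.5 h
Energy = 0.78 kW × 117.5 h = 91.65 kWh
Tier 1 (0–30 kWh): 30 × £0.37 = £11.1
Tier 2 (30–50 kWh): 20 × £0.42 = £8.4
Above 50 kWh: 41.65 × £0.47 = £19.5755
Bill = £39.08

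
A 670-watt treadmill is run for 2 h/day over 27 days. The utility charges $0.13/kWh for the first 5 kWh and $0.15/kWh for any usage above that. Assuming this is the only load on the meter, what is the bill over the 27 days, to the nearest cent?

$5.33

Runtime = 2 h/day × 27 days = 54 h
Energy = 0.67 kW × 54 h = 36.18 kWh
Tier 1 (0–5 kWh): 5 × $0.13 = $0.65
Above 5 kWh: 31.18 × $0.15 = $4.677
Bill = $5.33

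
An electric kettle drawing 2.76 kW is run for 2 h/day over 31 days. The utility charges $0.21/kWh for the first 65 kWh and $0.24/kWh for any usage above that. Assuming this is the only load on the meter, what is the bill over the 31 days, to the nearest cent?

$39.12

Runtime = 2 h/day × 31 days = 62 h
Energy = 2.76 kW × 62 h = 171.12 kWh
Tier 1 (0–65 kWh): 65 × $0.21 = $13.65
Above 65 kWh: 106.12 × $0.24 = $25.4688
Bill = $39.12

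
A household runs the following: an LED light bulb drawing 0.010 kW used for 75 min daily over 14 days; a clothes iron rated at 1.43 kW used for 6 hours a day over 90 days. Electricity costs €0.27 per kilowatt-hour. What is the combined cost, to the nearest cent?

€208.54

LED light bulb: Runtime = 75 min × 14 = 1050 min = 17.5 h
LED light bulb: 0.01 kW × 17.5 h = 0.175 kWh
clothes iron: Runtime = 6 h/day × 90 days = 540 h
clothes iron: 1.43 kW × 540 h = 772.2 kWh
Total energy = 772.375 kWh
Cost = 772.375 × €0.27 = €208.54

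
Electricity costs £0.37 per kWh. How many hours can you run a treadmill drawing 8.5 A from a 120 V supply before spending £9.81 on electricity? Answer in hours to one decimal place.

26.0 h

Power = 8.5 A × 120 V = 1020 W = 1.02 kW
Energy available = £9.81 ÷ £0.37/kWh = 26.5135 kWh
Hours = 26.5135 kWh ÷ 1.02 kW = 26.0 h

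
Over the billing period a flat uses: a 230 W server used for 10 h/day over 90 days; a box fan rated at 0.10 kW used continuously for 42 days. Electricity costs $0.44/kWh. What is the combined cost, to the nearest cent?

$135.43

server: Runtime = 10 h/day × 90 days = 900 h
server: 0.23 kW × 900 h = 207 kWh
box fan: Runtime = 24 h × 42 = 1008 h
box fan: 0.1 kW × 1008 h = 100.8 kWh
Total energy = 307.8 kWh
Cost = 307.8 × $0.44 = $135.43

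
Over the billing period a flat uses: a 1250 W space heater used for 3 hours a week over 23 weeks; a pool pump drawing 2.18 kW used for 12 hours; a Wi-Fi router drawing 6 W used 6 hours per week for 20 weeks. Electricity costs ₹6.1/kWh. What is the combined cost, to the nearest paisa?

₹690.09

space heater: Runtime = 3 h/week × 23 weeks = 69 h
space heater: 1.25 kW × 69 h = 86.25 kWh
pool pump: 2.18 kW × 12 h = 26.16 kWh
Wi-Fi router: Runtime = 6 h/week × 20 weeks = 120 h
Wi-Fi router: 0.006 kW × 120 h = 0.72 kWh
Total energy = 113.13 kWh
Cost = 113.13 × ₹6.1 = ₹690.09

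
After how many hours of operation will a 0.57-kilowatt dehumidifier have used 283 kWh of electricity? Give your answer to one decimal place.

Hours = 283 kWh ÷ 0.57 kW = 496.5 h

496.5 h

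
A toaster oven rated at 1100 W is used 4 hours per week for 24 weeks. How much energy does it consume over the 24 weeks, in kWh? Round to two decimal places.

Runtime = 4 h/week × 24 weeks = 96 h
Energy = 1.1 kW × 96 h = 105.6 kWh

105.60 kWh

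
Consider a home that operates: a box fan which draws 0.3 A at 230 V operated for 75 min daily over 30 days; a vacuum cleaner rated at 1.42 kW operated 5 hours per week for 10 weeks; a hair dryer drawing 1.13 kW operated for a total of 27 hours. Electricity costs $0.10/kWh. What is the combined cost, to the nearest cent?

$10.41

box fan: Power = 0.3 A × 230 V = 69 W = 0.069 kW
box fan: Runtime = 75 min × 30 = 2250 min = 37.5 h
box fan: 0.069 kW × 37.5 h = 2.5875 kWh
vacuum cleaner: Runtime = 5 h/week × 10 weeks = 50 h
vacuum cleaner: 1.42 kW × 50 h = 71 kWh
hair dryer: 1.13 kW × 27 h = 30.51 kWh
Total energy = 104.0975 kWh
Cost = 104.0975 × $0.10 = $10.41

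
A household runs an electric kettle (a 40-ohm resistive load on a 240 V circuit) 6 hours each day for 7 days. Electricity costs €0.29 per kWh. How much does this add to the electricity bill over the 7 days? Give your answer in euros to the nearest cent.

€17.54

Power = V²/R = 240²/40 = 1440 W = 1.44 kW
Runtime = 6 h/day × 7 days = 42 h
Energy = 1.44 kW × 42 h = 60.48 kWh
Cost = 60.48 kWh × €0.29/kWh = €17.54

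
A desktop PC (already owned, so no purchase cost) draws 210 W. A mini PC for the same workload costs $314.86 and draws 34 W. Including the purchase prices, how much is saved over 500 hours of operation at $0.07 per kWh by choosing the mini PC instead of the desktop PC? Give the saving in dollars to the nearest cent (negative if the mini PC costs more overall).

desktop PC: $0.00 + (210/1000) kW × 500 h × $0.07 = $0.00 + $7.35 = $7.35
mini PC: $314.86 + (34/1000) kW × 500 h × $0.07 = $314.86 + $1.19 = $316.05
Saving = $7.35 − $316.05 = −$308.7

-$308.70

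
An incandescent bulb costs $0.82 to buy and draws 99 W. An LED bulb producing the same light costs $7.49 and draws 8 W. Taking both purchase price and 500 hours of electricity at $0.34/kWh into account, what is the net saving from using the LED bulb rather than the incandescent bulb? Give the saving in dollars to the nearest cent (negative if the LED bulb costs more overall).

$8.80

incandescent bulb: $0.82 + (99/1000) kW × 500 h × $0.34 = $0.82 + $16.83 = $17.65
LED bulb: $7.49 + (8/1000) kW × 500 h × $0.34 = $7.49 + $1.36 = $8.85
Saving = $17.65 − $8.85 = $8.8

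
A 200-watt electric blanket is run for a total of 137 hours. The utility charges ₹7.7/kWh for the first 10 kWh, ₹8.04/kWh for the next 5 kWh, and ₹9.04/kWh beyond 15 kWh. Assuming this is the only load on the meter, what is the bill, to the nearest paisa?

₹229.30

Energy = 0.2 kW × 137 h = 27.4 kWh
Tier 1 (0–10 kWh): 10 × ₹7.7 = ₹77
Tier 2 (10–15 kWh): 5 × ₹8.04 = ₹40.2
Above 15 kWh: 12.4 × ₹9.04 = ₹112.096
Bill = ₹229.30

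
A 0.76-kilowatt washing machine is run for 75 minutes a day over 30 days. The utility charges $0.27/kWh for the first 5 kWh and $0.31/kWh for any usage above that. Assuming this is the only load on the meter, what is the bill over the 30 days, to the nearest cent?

$8.64

Runtime = 75 min × 30 = 2250 min = 37.5 h
Energy = 0.76 kW × 37.5 h = 28.5 kWh
Tier 1 (0–5 kWh): 5 × $0.27 = $1.35
Above 5 kWh: 23.5 × $0.31 = $7.285
Bill = $8.64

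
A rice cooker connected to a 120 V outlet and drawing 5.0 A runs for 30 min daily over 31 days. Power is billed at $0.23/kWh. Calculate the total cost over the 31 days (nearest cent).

$2.14

Power = 5.0 A × 120 V = 600 W = 0.6 kW
Runtime = 30 min × 31 = 930 min = 15.5 h
Energy = 0.6 kW × 15.5 h = 9.3 kWh
Cost = 9.3 kWh × $0.23/kWh = $2.14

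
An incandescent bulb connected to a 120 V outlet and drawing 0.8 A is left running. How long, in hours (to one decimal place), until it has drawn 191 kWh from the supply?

1989.6 h

Power = 0.8 A × 120 V = 96 W = 0.096 kW
Hours = 191 kWh ÷ 0.096 kW = 1989.6 h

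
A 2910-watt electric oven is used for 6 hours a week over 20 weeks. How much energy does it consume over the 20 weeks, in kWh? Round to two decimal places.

Runtime = 6 h/week × 20 weeks = 120 h
Energy = 2.91 kW × 120 h = 349.2 kWh

349.20 kWh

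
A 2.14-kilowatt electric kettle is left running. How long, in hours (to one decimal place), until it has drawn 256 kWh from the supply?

Hours = 256 kWh ÷ 2.14 kW = 119.6 h

119.6 h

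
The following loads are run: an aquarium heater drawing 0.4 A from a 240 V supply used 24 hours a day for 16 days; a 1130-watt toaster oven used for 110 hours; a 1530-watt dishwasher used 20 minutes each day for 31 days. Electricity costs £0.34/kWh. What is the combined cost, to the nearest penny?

£60.17

aquarium heater: Power = 0.4 A × 240 V = 96 W = 0.096 kW
aquarium heater: Runtime = 24 h × 16 = 384 h
aquarium heater: 0.096 kW × 384 h = 36.864 kWh
toaster oven: 1.13 kW × 110 h = 124.3 kWh
dishwasher: Runtime = 20 min × 31 = 620 min = 10.333333… h
dishwasher: 1.53 kW × 10.333333… h = 15.81 kWh
Total energy = 176.974 kWh
Cost = 176.974 × £0.34 = £60.17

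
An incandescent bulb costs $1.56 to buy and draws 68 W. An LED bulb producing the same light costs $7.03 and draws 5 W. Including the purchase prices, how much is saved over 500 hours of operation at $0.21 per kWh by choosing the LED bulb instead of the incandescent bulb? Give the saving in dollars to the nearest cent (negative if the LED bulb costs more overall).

$1.15

incandescent bulb: $1.56 + (68/1000) kW × 500 h × $0.21 = $1.56 + $7.14 = $8.7
LED bulb: $7.03 + (5/1000) kW × 500 h × $0.21 = $7.03 + $0.525 = $7.555
Saving = $8.7 − $7.555 = $1.145 → $1.15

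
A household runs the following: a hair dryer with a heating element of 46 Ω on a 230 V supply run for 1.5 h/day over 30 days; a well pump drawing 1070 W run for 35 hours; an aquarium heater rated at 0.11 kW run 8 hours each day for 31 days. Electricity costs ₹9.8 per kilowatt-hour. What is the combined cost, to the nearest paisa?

₹1141.50

hair dryer: Power = V²/R = 230²/46 = 1150 W = 1.15 kW
hair dryer: Runtime = 1.5 h/day × 30 days = 45 h
hair dryer: 1.15 kW × 45 h = 51.75 kWh
well pump: 1.07 kW × 35 h = 37.45 kWh
aquarium heater: Runtime = 8 h/day × 31 days = 248 h
aquarium heater: 0.11 kW × 248 h = 27.28 kWh
Total energy = 116.48 kWh
Cost = 116.48 × ₹9.8 = ₹1141.50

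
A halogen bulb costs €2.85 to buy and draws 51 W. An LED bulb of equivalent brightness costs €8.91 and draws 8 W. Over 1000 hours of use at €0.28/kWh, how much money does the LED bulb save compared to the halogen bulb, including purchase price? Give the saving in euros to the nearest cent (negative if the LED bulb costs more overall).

halogen bulb: €2.85 + (51/1000) kW × 1000 h × €0.28 = €2.85 + €14.28 = €17.13
LED bulb: €8.91 + (8/1000) kW × 1000 h × €0.28 = €8.91 + €2.24 = €11.15
Saving = €17.13 − €11.15 = €5.98

€5.98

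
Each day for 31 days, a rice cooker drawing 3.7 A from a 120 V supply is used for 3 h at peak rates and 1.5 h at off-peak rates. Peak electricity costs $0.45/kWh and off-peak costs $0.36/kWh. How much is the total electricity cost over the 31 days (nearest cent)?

$26.01

Power = 3.7 A × 120 V = 444 W = 0.444 kW
Peak energy = 0.444 kW × 3 h × 31 = 41.292 kWh
Off-peak energy = 0.444 kW × 1.5 h × 31 = 20.646 kWh
Cost = 41.292 × $0.45 + 20.646 × $0.36 = $18.5814 + $7.43256 = $26.01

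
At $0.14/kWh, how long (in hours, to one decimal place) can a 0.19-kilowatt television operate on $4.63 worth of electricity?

Energy available = $4.63 ÷ $0.14/kWh = 33.0714 kWh
Hours = 33.0714 kWh ÷ 0.19 kW = 174.1 h

174.1 h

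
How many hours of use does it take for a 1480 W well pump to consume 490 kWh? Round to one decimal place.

331.1 h

Hours = 490 kWh ÷ 1.48 kW = 331.1 h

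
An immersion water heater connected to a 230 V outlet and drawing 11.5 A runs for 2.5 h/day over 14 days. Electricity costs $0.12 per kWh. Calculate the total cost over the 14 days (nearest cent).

Power = 11.5 A × 230 V = 2645 W = 2.645 kW
Runtime = 2.5 h/day × 14 days = 35 h
Energy = 2.645 kW × 35 h = 92.575 kWh
Cost = 92.575 kWh × $0.12/kWh = $11.11

$11.11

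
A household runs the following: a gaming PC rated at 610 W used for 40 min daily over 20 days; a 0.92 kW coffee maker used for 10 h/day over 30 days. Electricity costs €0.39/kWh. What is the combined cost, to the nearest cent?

€110.81

gaming PC: Runtime = 40 min × 20 = 800 min = 13.333333… h
gaming PC: 0.61 kW × 13.333333… h = 8.133333… kWh
coffee maker: Runtime = 10 h/day × 30 days = 300 h
coffee maker: 0.92 kW × 300 h = 276 kWh
Total energy = 284.133333… kWh
Cost = 284.133333… × €0.39 = €110.81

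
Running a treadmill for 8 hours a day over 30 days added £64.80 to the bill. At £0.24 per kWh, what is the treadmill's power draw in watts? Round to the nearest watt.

Energy = £64.80 ÷ £0.24/kWh = 270 kWh
Runtime = 8 h/day × 30 days = 240 h
Power = 270 kWh ÷ 240 h = 1.125 kW = 1125 W

1125 W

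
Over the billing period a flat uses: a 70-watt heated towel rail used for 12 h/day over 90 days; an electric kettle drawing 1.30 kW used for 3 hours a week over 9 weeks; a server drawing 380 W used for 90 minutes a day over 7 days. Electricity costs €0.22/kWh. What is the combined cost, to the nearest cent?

€25.23

heated towel rail: Runtime = 12 h/day × 90 days = 1080 h
heated towel rail: 0.07 kW × 1080 h = 75.6 kWh
electric kettle: Runtime = 3 h/week × 9 weeks = 27 h
electric kettle: 1.3 kW × 27 h = 35.1 kWh
server: Runtime = 90 min × 7 = 630 min = 10.5 h
server: 0.38 kW × 10.5 h = 3.99 kWh
Total energy = 114.69 kWh
Cost = 114.69 × €0.22 = €25.23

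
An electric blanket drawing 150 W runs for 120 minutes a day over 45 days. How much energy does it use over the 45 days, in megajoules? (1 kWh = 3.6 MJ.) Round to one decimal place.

Runtime = 120 min × 45 = 5400 min = 90 h
Energy = 0.15 kW × 90 h = 13.5 kWh
= 13.5 × 3.6 MJ = 48.6 MJ

48.6 MJ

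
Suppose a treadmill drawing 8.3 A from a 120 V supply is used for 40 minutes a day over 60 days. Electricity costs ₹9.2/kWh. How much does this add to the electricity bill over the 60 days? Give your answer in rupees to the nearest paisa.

Power = 8.3 A × 120 V = 996 W = 0.996 kW
Runtime = 40 min × 60 = 2400 min = 40 h
Energy = 0.996 kW × 40 h = 39.84 kWh
Cost = 39.84 kWh × ₹9.2/kWh = ₹366.53

₹366.53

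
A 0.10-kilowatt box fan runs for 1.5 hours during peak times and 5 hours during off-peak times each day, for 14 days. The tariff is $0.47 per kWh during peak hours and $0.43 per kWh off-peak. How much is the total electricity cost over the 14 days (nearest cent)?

$4.00

Peak energy = 0.1 kW × 1.5 h × 14 = 2.1 kWh
Off-peak energy = 0.1 kW × 5 h × 14 = 7 kWh
Cost = 2.1 × $0.47 + 7 × $0.43 = $0.987 + $3.01 = $4.00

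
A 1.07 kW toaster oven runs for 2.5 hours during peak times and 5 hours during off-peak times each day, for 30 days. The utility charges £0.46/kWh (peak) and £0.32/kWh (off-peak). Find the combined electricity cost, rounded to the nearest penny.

Peak energy = 1.07 kW × 2.5 h × 30 = 80.25 kWh
Off-peak energy = 1.07 kW × 5 h × 30 = 160.5 kWh
Cost = 80.25 × £0.46 + 160.5 × £0.32 = £36.915 + £51.36 = £88.28

£88.28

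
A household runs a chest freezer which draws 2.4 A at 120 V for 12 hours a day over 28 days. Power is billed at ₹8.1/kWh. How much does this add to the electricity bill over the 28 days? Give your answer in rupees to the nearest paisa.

₹783.82

Power = 2.4 A × 120 V = 288 W = 0.288 kW
Runtime = 12 h/day × 28 days = 336 h
Energy = 0.288 kW × 336 h = 96.768 kWh
Cost = 96.768 kWh × ₹8.1/kWh = ₹783.82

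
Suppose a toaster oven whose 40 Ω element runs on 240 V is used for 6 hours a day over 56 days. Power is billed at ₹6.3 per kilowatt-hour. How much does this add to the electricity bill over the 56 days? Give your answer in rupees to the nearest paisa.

₹3048.19

Power = V²/R = 240²/40 = 1440 W = 1.44 kW
Runtime = 6 h/day × 56 days = 336 h
Energy = 1.44 kW × 336 h = 483.84 kWh
Cost = 483.84 kWh × ₹6.3/kWh = ₹3048.19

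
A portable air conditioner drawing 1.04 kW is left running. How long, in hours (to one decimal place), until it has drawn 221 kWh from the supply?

212.5 h

Hours = 221 kWh ÷ 1.04 kW = 212.5 h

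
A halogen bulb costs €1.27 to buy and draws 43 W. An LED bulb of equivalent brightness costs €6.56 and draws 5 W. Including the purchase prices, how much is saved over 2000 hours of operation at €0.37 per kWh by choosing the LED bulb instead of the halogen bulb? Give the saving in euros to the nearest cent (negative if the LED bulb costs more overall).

€22.83

halogen bulb: €1.27 + (43/1000) kW × 2000 h × €0.37 = €1.27 + €31.82 = €33.09
LED bulb: €6.56 + (5/1000) kW × 2000 h × €0.37 = €6.56 + €3.7 = €10.26
Saving = €33.09 − €10.26 = €22.83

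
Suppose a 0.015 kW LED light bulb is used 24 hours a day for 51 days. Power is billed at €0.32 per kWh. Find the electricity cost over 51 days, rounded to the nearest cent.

€5.88

Runtime = 24 h × 51 = 1224 h
Energy = 0.015 kW × 1224 h = 18.36 kWh
Cost = 18.36 kWh × €0.32/kWh = €5.88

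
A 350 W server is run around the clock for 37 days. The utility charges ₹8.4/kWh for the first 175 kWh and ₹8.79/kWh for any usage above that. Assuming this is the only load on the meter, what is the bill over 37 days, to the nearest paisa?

₹2663.68

Runtime = 24 h × 37 = 888 h
Energy = 0.35 kW × 888 h = 310.8 kWh
Tier 1 (0–175 kWh): 175 × ₹8.4 = ₹1470
Above 175 kWh: 135.8 × ₹8.79 = ₹1193.682
Bill = ₹2663.68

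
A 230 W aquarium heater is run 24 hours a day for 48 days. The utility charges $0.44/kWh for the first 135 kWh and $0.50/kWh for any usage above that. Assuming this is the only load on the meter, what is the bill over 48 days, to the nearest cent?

Runtime = 24 h × 48 = 1152 h
Energy = 0.23 kW × 1152 h = 264.96 kWh
Tier 1 (0–135 kWh): 135 × $0.44 = $59.4
Above 135 kWh: 129.96 × $0.50 = $64.98
Bill = $124.38

$124.38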